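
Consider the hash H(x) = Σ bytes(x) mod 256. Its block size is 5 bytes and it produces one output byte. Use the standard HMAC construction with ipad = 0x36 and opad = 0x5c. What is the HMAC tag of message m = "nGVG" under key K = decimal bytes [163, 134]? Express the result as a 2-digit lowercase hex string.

Key decimal bytes [163, 134] = a3 86 is 2 bytes ≤ B = 5; zero-pad to 5 bytes: K' = a3 86 00 00 00.
K' ⊕ ipad = 95 b0 36 36 36.  K' ⊕ opad = ff da 5c 5c 5c.
Inner input = (K'⊕ipad) ∥ m = 95 b0 36 36 36 ∥ 6e 47 56 47.
Inner hash: sum = 149+176+54+54+54+110+71+86+71 = 825; mod 256 = 57 → 39.
Outer input = (K'⊕opad) ∥ inner = ff da 5c 5c 5c ∥ 39.
Outer hash (tag): sum = 255+218+92+92+92+57 = 806; mod 256 = 38 → 26.

26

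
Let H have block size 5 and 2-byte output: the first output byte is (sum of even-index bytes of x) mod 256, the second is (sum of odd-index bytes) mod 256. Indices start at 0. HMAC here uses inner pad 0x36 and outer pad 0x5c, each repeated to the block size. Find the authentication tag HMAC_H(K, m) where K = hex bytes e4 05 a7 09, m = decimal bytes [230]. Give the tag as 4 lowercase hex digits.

Key hex bytes e4 05 a7 09 is 4 bytes ≤ B = 5; zero-pad to 5 bytes: K' = e4 05 a7 09 00.
K' ⊕ ipad = d2 33 91 3f 36.  K' ⊕ opad = b8 59 fb 55 5c.
Inner input = (K'⊕ipad) ∥ m = d2 33 91 3f 36 ∥ e6.
Inner hash: even-index sum = 409 mod 256 = 153; odd-index sum = 344 mod 256 = 88 → 99 58.
Outer input = (K'⊕opad) ∥ inner = b8 59 fb 55 5c ∥ 99 58.
Outer hash (tag): even-index sum = 615 mod 256 = 103; odd-index sum = 327 mod 256 = 71 → 67 47.

6747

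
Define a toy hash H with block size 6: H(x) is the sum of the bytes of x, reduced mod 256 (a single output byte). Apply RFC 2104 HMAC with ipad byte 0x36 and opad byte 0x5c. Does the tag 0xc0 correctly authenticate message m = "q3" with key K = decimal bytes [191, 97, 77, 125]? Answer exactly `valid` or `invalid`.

valid

Key decimal bytes [191, 97, 77, 125] = bf 61 4d 7d is 4 bytes ≤ B = 6; zero-pad to 6 bytes: K' = bf 61 4d 7d 00 00.
K' ⊕ ipad = 89 57 7b 4b 36 36; K' ⊕ opad = e3 3d 11 21 5c 5c.
Inner hash: sum = 137+87+123+75+54+54+113+51 = 694; mod 256 = 182 → b6.
Outer hash (recomputed tag): sum = 227+61+17+33+92+92+182 = 704; mod 256 = 192 → c0.
Recomputed tag = c0; claimed = c0 → match.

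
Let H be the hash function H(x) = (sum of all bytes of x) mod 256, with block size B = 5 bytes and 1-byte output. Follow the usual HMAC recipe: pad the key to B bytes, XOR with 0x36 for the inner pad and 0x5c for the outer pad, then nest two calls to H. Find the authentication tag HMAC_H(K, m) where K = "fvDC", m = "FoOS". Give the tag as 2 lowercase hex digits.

fb

Key "fvDC" = 66 76 44 43 is 4 bytes ≤ B = 5; zero-pad to 5 bytes: K' = 66 76 44 43 00.
K' ⊕ ipad = 50 40 72 75 36.  K' ⊕ opad = 3a 2a 18 1f 5c.
Inner input = (K'⊕ipad) ∥ m = 50 40 72 75 36 ∥ 46 6f 4f 53.
Inner hash: sum = 80+64+114+117+54+70+111+79+83 = 772; mod 256 = 4 → 04.
Outer input = (K'⊕opad) ∥ inner = 3a 2a 18 1f 5c ∥ 04.
Outer hash (tag): sum = 58+42+24+31+92+4 = 251 → fb.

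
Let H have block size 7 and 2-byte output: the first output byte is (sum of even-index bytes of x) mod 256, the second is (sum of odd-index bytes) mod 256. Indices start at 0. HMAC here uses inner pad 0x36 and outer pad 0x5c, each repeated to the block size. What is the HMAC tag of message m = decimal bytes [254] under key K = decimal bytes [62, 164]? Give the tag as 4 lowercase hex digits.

725a

Key decimal bytes [62, 164] = 3e a4 is 2 bytes ≤ B = 7; zero-pad to 7 bytes: K' = 3e a4 00 00 00 00 00.
K' ⊕ ipad = 08 92 36 36 36 36 36.  K' ⊕ opad = 62 f8 5c 5c 5c 5c 5c.
Inner input = (K'⊕ipad) ∥ m = 08 92 36 36 36 36 36 ∥ fe.
Inner hash: even-index sum = 170 mod 256 = 170; odd-index sum = 508 mod 256 = 252 → aa fc.
Outer input = (K'⊕opad) ∥ inner = 62 f8 5c 5c 5c 5c 5c ∥ aa fc.
Outer hash (tag): even-index sum = 626 mod 256 = 114; odd-index sum = 602 mod 256 = 90 → 72 5a.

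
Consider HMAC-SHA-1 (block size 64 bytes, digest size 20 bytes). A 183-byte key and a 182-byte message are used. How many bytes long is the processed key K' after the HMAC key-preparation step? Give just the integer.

64

Key is 183 > 64 bytes, so it is hashed to 20 bytes then zero-padded to 64: |K'| = 64.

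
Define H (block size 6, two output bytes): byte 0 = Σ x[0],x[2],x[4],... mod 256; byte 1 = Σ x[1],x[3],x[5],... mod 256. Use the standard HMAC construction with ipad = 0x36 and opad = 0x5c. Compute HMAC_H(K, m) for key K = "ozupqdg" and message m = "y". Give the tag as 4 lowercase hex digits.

07ae

Key "ozupqdg" = 6f 7a 75 70 71 64 67 is 7 bytes > B = 6, so hash it first: H(key) = bc 4e, then zero-pad to 6 bytes: K' = bc 4e 00 00 00 00.
K' ⊕ ipad = 8a 78 36 36 36 36.  K' ⊕ opad = e0 12 5c 5c 5c 5c.
Inner input = (K'⊕ipad) ∥ m = 8a 78 36 36 36 36 ∥ 79.
Inner hash: even-index sum = 367 mod 256 = 111; odd-index sum = 228 mod 256 = 228 → 6f e4.
Outer input = (K'⊕opad) ∥ inner = e0 12 5c 5c 5c 5c ∥ 6f e4.
Outer hash (tag): even-index sum = 519 mod 256 = 7; odd-index sum = 430 mod 256 = 174 → 07 ae.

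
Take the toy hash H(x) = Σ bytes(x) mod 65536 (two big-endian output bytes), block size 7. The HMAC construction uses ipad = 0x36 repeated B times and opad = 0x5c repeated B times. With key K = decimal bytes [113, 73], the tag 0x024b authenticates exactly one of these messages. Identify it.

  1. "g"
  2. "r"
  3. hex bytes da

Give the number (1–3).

Key decimal bytes [113, 73] = 71 49 is 2 bytes ≤ B = 7; zero-pad to 7 bytes: K' = 71 49 00 00 00 00 00.
K' ⊕ ipad = 47 7f 36 36 36 36 36; K' ⊕ opad = 2d 15 5c 5c 5c 5c 5c.
m1: inner = H(47 7f 36 36 36 36 36 67) = 02 3b; tag = H(2d 15 5c 5c 5c 5c 5c 02 3b) = 024b ← matches
m2: inner = H(47 7f 36 36 36 36 36 72) = 02 46; tag = H(2d 15 5c 5c 5c 5c 5c 02 46) = 0256
m3: inner = H(47 7f 36 36 36 36 36 da) = 02 ae; tag = H(2d 15 5c 5c 5c 5c 5c 02 ae) = 02be

1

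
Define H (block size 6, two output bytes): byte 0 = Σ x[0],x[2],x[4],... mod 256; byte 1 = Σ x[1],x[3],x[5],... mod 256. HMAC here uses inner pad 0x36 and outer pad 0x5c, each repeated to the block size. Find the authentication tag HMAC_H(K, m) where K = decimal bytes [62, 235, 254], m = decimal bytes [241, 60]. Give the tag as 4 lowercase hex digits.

Key decimal bytes [62, 235, 254] = 3e eb fe is 3 bytes ≤ B = 6; zero-pad to 6 bytes: K' = 3e eb fe 00 00 00.
K' ⊕ ipad = 08 dd c8 36 36 36.  K' ⊕ opad = 62 b7 a2 5c 5c 5c.
Inner input = (K'⊕ipad) ∥ m = 08 dd c8 36 36 36 ∥ f1 3c.
Inner hash: even-index sum = 503 mod 256 = 247; odd-index sum = 389 mod 256 = 133 → f7 85.
Outer input = (K'⊕opad) ∥ inner = 62 b7 a2 5c 5c 5c ∥ f7 85.
Outer hash (tag): even-index sum = 599 mod 256 = 87; odd-index sum = 500 mod 256 = 244 → 57 f4.

57f4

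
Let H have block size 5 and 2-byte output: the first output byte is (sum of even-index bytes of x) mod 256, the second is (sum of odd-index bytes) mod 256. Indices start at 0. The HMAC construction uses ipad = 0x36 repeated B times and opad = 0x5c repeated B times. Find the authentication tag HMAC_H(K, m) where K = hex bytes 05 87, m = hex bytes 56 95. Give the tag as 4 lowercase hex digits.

Key hex bytes 05 87 is 2 bytes ≤ B = 5; zero-pad to 5 bytes: K' = 05 87 00 00 00.
K' ⊕ ipad = 33 b1 36 36 36.  K' ⊕ opad = 59 db 5c 5c 5c.
Inner input = (K'⊕ipad) ∥ m = 33 b1 36 36 36 ∥ 56 95.
Inner hash: even-index sum = 308 mod 256 = 52; odd-index sum = 317 mod 256 = 61 → 34 3d.
Outer input = (K'⊕opad) ∥ inner = 59 db 5c 5c 5c ∥ 34 3d.
Outer hash (tag): even-index sum = 334 mod 256 = 78; odd-index sum = 363 mod 256 = 107 → 4e 6b.

4e6b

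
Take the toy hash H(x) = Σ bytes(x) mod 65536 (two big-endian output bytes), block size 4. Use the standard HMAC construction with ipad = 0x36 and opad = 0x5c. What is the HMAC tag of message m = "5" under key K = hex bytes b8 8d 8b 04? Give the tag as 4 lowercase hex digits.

0353

Key hex bytes b8 8d 8b 04 is exactly B = 4 bytes: K' = b8 8d 8b 04.
K' ⊕ ipad = 8e bb bd 32.  K' ⊕ opad = e4 d1 d7 58.
Inner input = (K'⊕ipad) ∥ m = 8e bb bd 32 ∥ 35.
Inner hash: sum = 142+187+189+50+53 = 621 → 02 6d.
Outer input = (K'⊕opad) ∥ inner = e4 d1 d7 58 ∥ 02 6d.
Outer hash (tag): sum = 228+209+215+88+2+109 = 851 → 03 53.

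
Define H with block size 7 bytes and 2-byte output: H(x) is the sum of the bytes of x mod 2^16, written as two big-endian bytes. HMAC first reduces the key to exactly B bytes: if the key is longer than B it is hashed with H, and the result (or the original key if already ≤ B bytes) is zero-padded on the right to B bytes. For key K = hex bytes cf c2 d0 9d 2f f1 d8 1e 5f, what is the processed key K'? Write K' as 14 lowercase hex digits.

|K| = 9 > B = 7, so first hash the key.
H(K): sum = 207+194+208+157+47+241+216+30+95 = 1395 → 05 73.
Zero-pad H(K) = 05 73 to 7 bytes: K' = 05 73 00 00 00 00 00.

05730000000000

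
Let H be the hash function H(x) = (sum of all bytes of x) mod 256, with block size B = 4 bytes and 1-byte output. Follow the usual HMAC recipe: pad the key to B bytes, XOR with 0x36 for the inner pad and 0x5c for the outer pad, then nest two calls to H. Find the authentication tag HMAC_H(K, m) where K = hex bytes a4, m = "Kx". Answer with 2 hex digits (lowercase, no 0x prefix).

03

Key hex bytes a4 is 1 byte ≤ B = 4; zero-pad to 4 bytes: K' = a4 00 00 00.
K' ⊕ ipad = 92 36 36 36.  K' ⊕ opad = f8 5c 5c 5c.
Inner input = (K'⊕ipad) ∥ m = 92 36 36 36 ∥ 4b 78.
Inner hash: sum = 146+54+54+54+75+120 = 503; mod 256 = 247 → f7.
Outer input = (K'⊕opad) ∥ inner = f8 5c 5c 5c ∥ f7.
Outer hash (tag): sum = 248+92+92+92+247 = 771; mod 256 = 3 → 03.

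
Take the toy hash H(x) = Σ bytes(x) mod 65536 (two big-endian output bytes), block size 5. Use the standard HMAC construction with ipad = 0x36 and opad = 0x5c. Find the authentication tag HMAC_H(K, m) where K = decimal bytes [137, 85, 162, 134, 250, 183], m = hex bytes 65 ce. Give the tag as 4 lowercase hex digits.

Key decimal bytes [137, 85, 162, 134, 250, 183] = 89 55 a2 86 fa b7 is 6 bytes > B = 5, so hash it first: H(key) = 03 b7, then zero-pad to 5 bytes: K' = 03 b7 00 00 00.
K' ⊕ ipad = 35 81 36 36 36.  K' ⊕ opad = 5f eb 5c 5c 5c.
Inner input = (K'⊕ipad) ∥ m = 35 81 36 36 36 ∥ 65 ce.
Inner hash: sum = 53+129+54+54+54+101+206 = 651 → 02 8b.
Outer input = (K'⊕opad) ∥ inner = 5f eb 5c 5c 5c ∥ 02 8b.
Outer hash (tag): sum = 95+235+92+92+92+2+139 = 747 → 02 eb.

02eb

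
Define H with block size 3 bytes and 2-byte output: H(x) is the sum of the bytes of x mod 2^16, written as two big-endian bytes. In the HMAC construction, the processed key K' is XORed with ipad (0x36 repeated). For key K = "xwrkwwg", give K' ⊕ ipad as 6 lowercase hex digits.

351736

Key "xwrkwwg" = 78 77 72 6b 77 77 67 is 7 bytes > B = 3, so hash it first: H(key) = 03 21, then zero-pad to 3 bytes: K' = 03 21 00.
XOR each byte with 0x36: 03⊕36=35, 21⊕36=17, 00⊕36=36.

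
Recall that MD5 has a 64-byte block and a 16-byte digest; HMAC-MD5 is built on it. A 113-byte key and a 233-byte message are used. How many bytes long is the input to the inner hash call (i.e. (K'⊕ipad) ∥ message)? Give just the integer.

Key is 113 > 64 bytes, so it is hashed to 16 bytes then zero-padded to 64: |K'| = 64.
Inner input = (K'⊕ipad) ∥ m → 64 + 233 = 297 bytes.

297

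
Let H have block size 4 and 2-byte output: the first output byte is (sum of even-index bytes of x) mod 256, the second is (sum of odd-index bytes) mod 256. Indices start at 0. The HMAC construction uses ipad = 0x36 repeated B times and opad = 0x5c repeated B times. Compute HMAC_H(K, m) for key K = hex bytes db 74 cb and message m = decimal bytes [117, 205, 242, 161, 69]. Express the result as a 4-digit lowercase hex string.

b46a

Key hex bytes db 74 cb is 3 bytes ≤ B = 4; zero-pad to 4 bytes: K' = db 74 cb 00.
K' ⊕ ipad = ed 42 fd 36.  K' ⊕ opad = 87 28 97 5c.
Inner input = (K'⊕ipad) ∥ m = ed 42 fd 36 ∥ 75 cd f2 a1 45.
Inner hash: even-index sum = 918 mod 256 = 150; odd-index sum = 486 mod 256 = 230 → 96 e6.
Outer input = (K'⊕opad) ∥ inner = 87 28 97 5c ∥ 96 e6.
Outer hash (tag): even-index sum = 436 mod 256 = 180; odd-index sum = 362 mod 256 = 106 → b4 6a.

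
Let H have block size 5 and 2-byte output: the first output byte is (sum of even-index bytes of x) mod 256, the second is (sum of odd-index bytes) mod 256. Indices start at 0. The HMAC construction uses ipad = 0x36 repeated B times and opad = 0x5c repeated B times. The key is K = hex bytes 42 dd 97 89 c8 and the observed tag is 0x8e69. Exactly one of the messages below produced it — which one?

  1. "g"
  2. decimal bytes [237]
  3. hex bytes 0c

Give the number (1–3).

Key hex bytes 42 dd 97 89 c8 is exactly B = 5 bytes: K' = 42 dd 97 89 c8.
K' ⊕ ipad = 74 eb a1 bf fe; K' ⊕ opad = 1e 81 cb d5 94.
m1: inner = H(74 eb a1 bf fe 67) = 13 11; tag = H(1e 81 cb d5 94 13 11) = 8e69 ← matches
m2: inner = H(74 eb a1 bf fe ed) = 13 97; tag = H(1e 81 cb d5 94 13 97) = 1469
m3: inner = H(74 eb a1 bf fe 0c) = 13 b6; tag = H(1e 81 cb d5 94 13 b6) = 3369

1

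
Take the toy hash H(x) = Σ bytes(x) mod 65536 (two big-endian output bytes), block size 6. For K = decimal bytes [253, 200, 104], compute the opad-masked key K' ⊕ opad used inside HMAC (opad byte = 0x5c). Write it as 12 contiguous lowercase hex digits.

a194345c5c5c

Key decimal bytes [253, 200, 104] = fd c8 68 is 3 bytes ≤ B = 6; zero-pad to 6 bytes: K' = fd c8 68 00 00 00.
XOR each byte with 0x5c: fd⊕5c=a1, c8⊕5c=94, 68⊕5c=34, 00⊕5c=5c, 00⊕5c=5c, 00⊕5c=5c.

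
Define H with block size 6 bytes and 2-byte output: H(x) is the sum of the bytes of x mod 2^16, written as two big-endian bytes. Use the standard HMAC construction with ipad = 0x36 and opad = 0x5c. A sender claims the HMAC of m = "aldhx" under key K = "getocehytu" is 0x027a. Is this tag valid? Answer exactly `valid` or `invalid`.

Key "getocehytu" = 67 65 74 6f 63 65 68 79 74 75 is 10 bytes > B = 6, so hash it first: H(key) = 04 41, then zero-pad to 6 bytes: K' = 04 41 00 00 00 00.
K' ⊕ ipad = 32 77 36 36 36 36; K' ⊕ opad = 58 1d 5c 5c 5c 5c.
Inner hash: sum = 50+119+54+54+54+54+97+108+100+104+120 = 914 → 03 92.
Outer hash (recomputed tag): sum = 88+29+92+92+92+92+3+146 = 634 → 02 7a.
Recomputed tag = 027a; claimed = 027a → match.

valid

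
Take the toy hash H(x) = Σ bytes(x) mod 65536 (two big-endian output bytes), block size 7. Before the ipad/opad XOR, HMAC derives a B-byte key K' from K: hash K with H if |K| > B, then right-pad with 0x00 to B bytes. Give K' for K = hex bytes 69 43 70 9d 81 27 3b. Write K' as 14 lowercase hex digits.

6943709d81273b

Key hex bytes 69 43 70 9d 81 27 3b is exactly B = 7 bytes: K' = 69 43 70 9d 81 27 3b.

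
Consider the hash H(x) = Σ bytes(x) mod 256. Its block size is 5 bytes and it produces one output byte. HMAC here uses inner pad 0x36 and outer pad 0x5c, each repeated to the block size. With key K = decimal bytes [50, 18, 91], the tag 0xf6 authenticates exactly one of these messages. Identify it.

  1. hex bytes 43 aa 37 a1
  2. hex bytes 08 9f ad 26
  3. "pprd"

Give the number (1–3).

Key decimal bytes [50, 18, 91] = 32 12 5b is 3 bytes ≤ B = 5; zero-pad to 5 bytes: K' = 32 12 5b 00 00.
K' ⊕ ipad = 04 24 6d 36 36; K' ⊕ opad = 6e 4e 07 5c 5c.
m1: inner = H(04 24 6d 36 36 43 aa 37 a1) = c6; tag = H(6e 4e 07 5c 5c c6) = 41
m2: inner = H(04 24 6d 36 36 08 9f ad 26) = 7b; tag = H(6e 4e 07 5c 5c 7b) = f6 ← matches
m3: inner = H(04 24 6d 36 36 70 70 72 64) = b7; tag = H(6e 4e 07 5c 5c b7) = 32

2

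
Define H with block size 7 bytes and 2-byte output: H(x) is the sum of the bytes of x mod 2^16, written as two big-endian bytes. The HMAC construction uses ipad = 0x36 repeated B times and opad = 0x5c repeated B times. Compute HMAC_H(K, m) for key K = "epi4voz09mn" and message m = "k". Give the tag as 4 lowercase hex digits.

Key "epi4voz09mn" = 65 70 69 34 76 6f 7a 30 39 6d 6e is 11 bytes > B = 7, so hash it first: H(key) = 04 15, then zero-pad to 7 bytes: K' = 04 15 00 00 00 00 00.
K' ⊕ ipad = 32 23 36 36 36 36 36.  K' ⊕ opad = 58 49 5c 5c 5c 5c 5c.
Inner input = (K'⊕ipad) ∥ m = 32 23 36 36 36 36 36 ∥ 6b.
Inner hash: sum = 50+35+54+54+54+54+54+107 = 462 → 01 ce.
Outer input = (K'⊕opad) ∥ inner = 58 49 5c 5c 5c 5c 5c ∥ 01 ce.
Outer hash (tag): sum = 88+73+92+92+92+92+92+1+206 = 828 → 03 3c.

033c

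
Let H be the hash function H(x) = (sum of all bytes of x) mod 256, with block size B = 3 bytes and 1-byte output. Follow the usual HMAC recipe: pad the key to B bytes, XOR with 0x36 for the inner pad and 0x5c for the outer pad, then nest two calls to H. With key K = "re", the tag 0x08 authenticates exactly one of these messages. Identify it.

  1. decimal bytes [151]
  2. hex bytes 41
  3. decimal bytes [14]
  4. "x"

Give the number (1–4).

Key "re" = 72 65 is 2 bytes ≤ B = 3; zero-pad to 3 bytes: K' = 72 65 00.
K' ⊕ ipad = 44 53 36; K' ⊕ opad = 2e 39 5c.
m1: inner = H(44 53 36 97) = 64; tag = H(2e 39 5c 64) = 27
m2: inner = H(44 53 36 41) = 0e; tag = H(2e 39 5c 0e) = d1
m3: inner = H(44 53 36 0e) = db; tag = H(2e 39 5c db) = 9e
m4: inner = H(44 53 36 78) = 45; tag = H(2e 39 5c 45) = 08 ← matches

4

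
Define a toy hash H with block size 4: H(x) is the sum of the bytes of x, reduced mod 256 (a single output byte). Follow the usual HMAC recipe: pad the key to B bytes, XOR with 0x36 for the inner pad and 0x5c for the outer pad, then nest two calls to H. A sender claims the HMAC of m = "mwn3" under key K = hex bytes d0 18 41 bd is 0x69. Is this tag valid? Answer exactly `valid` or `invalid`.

Key hex bytes d0 18 41 bd is exactly B = 4 bytes: K' = d0 18 41 bd.
K' ⊕ ipad = e6 2e 77 8b; K' ⊕ opad = 8c 44 1d e1.
Inner hash: sum = 230+46+119+139+109+119+110+51 = 923; mod 256 = 155 → 9b.
Outer hash (recomputed tag): sum = 140+68+29+225+155 = 617; mod 256 = 105 → 69.
Recomputed tag = 69; claimed = 69 → match.

valid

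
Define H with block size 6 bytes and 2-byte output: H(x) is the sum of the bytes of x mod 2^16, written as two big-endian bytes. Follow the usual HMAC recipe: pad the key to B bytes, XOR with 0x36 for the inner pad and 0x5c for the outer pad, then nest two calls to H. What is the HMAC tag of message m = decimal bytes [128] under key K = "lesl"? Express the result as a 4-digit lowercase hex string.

01ba

Key "lesl" = 6c 65 73 6c is 4 bytes ≤ B = 6; zero-pad to 6 bytes: K' = 6c 65 73 6c 00 00.
K' ⊕ ipad = 5a 53 45 5a 36 36.  K' ⊕ opad = 30 39 2f 30 5c 5c.
Inner input = (K'⊕ipad) ∥ m = 5a 53 45 5a 36 36 ∥ 80.
Inner hash: sum = 90+83+69+90+54+54+128 = 568 → 02 38.
Outer input = (K'⊕opad) ∥ inner = 30 39 2f 30 5c 5c ∥ 02 38.
Outer hash (tag): sum = 48+57+47+48+92+92+2+56 = 442 → 01 ba.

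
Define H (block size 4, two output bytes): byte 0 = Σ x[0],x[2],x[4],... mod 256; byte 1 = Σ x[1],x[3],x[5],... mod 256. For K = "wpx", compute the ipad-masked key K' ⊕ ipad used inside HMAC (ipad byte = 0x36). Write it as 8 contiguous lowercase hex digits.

41464e36

Key "wpx" = 77 70 78 is 3 bytes ≤ B = 4; zero-pad to 4 bytes: K' = 77 70 78 00.
XOR each byte with 0x36: 77⊕36=41, 70⊕36=46, 78⊕36=4e, 00⊕36=36.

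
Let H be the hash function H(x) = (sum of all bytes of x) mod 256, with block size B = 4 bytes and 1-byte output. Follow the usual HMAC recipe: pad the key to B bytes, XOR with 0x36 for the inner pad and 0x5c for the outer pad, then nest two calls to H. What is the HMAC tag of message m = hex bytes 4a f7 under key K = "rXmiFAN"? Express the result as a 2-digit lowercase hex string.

Key "rXmiFAN" = 72 58 6d 69 46 41 4e is 7 bytes > B = 4, so hash it first: H(key) = 75, then zero-pad to 4 bytes: K' = 75 00 00 00.
K' ⊕ ipad = 43 36 36 36.  K' ⊕ opad = 29 5c 5c 5c.
Inner input = (K'⊕ipad) ∥ m = 43 36 36 36 ∥ 4a f7.
Inner hash: sum = 67+54+54+54+74+247 = 550; mod 256 = 38 → 26.
Outer input = (K'⊕opad) ∥ inner = 29 5c 5c 5c ∥ 26.
Outer hash (tag): sum = 41+92+92+92+38 = 355; mod 256 = 99 → 63.

63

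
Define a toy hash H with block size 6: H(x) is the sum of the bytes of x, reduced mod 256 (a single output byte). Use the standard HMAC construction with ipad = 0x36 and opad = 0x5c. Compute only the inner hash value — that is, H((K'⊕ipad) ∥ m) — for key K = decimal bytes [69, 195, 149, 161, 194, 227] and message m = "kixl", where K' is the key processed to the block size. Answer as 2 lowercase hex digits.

23

Key decimal bytes [69, 195, 149, 161, 194, 227] = 45 c3 95 a1 c2 e3 is exactly B = 6 bytes: K' = 45 c3 95 a1 c2 e3.
K' ⊕ ipad = 73 f5 a3 97 f4 d5.
Inner input = 73 f5 a3 97 f4 d5 ∥ 6b 69 78 6c.
Inner hash: sum = 115+245+163+151+244+213+107+105+120+108 = 1571; mod 256 = 35 → 23.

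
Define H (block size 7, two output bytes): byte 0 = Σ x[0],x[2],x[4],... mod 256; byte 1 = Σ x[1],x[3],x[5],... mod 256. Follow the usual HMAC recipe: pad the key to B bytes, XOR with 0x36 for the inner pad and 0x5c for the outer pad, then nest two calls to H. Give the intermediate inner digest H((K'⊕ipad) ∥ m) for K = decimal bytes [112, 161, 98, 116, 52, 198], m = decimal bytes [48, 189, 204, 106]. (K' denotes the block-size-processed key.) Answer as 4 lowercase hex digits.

f9c5

Key decimal bytes [112, 161, 98, 116, 52, 198] = 70 a1 62 74 34 c6 is 6 bytes ≤ B = 7; zero-pad to 7 bytes: K' = 70 a1 62 74 34 c6 00.
K' ⊕ ipad = 46 97 54 42 02 f0 36.
Inner input = 46 97 54 42 02 f0 36 ∥ 30 bd cc 6a.
Inner hash: even-index sum = 505 mod 256 = 249; odd-index sum = 709 mod 256 = 197 → f9 c5.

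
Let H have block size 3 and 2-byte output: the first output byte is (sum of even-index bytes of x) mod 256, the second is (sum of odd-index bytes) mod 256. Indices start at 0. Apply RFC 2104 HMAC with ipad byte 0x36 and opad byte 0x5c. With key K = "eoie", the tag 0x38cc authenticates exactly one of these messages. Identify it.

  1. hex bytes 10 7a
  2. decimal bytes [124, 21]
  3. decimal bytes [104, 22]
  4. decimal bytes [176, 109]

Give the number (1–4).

Key "eoie" = 65 6f 69 65 is 4 bytes > B = 3, so hash it first: H(key) = ce d4, then zero-pad to 3 bytes: K' = ce d4 00.
K' ⊕ ipad = f8 e2 36; K' ⊕ opad = 92 88 5c.
m1: inner = H(f8 e2 36 10 7a) = a8 f2; tag = H(92 88 5c a8 f2) = e030
m2: inner = H(f8 e2 36 7c 15) = 43 5e; tag = H(92 88 5c 43 5e) = 4ccb
m3: inner = H(f8 e2 36 68 16) = 44 4a; tag = H(92 88 5c 44 4a) = 38cc ← matches
m4: inner = H(f8 e2 36 b0 6d) = 9b 92; tag = H(92 88 5c 9b 92) = 8023

3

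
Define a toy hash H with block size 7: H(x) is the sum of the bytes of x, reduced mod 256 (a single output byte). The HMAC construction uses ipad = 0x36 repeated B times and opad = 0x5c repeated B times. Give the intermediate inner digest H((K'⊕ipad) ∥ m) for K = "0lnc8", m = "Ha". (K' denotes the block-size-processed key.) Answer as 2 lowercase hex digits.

Key "0lnc8" = 30 6c 6e 63 38 is 5 bytes ≤ B = 7; zero-pad to 7 bytes: K' = 30 6c 6e 63 38 00 00.
K' ⊕ ipad = 06 5a 58 55 0e 36 36.
Inner input = 06 5a 58 55 0e 36 36 ∥ 48 61.
Inner hash: sum = 6+90+88+85+14+54+54+72+97 = 560; mod 256 = 48 → 30.

30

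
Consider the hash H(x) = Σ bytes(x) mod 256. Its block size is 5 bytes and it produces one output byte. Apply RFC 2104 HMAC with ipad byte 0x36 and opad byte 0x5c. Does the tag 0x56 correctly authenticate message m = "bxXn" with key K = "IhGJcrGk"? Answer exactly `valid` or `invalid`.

invalid

Key "IhGJcrGk" = 49 68 47 4a 63 72 47 6b is 8 bytes > B = 5, so hash it first: H(key) = c9, then zero-pad to 5 bytes: K' = c9 00 00 00 00.
K' ⊕ ipad = ff 36 36 36 36; K' ⊕ opad = 95 5c 5c 5c 5c.
Inner hash: sum = 255+54+54+54+54+98+120+88+110 = 887; mod 256 = 119 → 77.
Outer hash (recomputed tag): sum = 149+92+92+92+92+119 = 636; mod 256 = 124 → 7c.
Recomputed tag = 7c; claimed = 56 → mismatch.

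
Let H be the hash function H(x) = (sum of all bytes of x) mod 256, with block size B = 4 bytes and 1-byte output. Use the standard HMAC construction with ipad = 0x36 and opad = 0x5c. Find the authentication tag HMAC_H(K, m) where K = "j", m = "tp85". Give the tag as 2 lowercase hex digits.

99

Key "j" = 6a is 1 byte ≤ B = 4; zero-pad to 4 bytes: K' = 6a 00 00 00.
K' ⊕ ipad = 5c 36 36 36.  K' ⊕ opad = 36 5c 5c 5c.
Inner input = (K'⊕ipad) ∥ m = 5c 36 36 36 ∥ 74 70 38 35.
Inner hash: sum = 92+54+54+54+116+112+56+53 = 591; mod 256 = 79 → 4f.
Outer input = (K'⊕opad) ∥ inner = 36 5c 5c 5c ∥ 4f.
Outer hash (tag): sum = 54+92+92+92+79 = 409; mod 256 = 153 → 99.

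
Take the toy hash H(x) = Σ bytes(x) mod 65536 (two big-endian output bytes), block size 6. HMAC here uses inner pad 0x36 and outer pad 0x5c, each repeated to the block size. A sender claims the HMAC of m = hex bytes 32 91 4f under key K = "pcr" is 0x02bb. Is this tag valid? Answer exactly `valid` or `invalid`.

invalid

Key "pcr" = 70 63 72 is 3 bytes ≤ B = 6; zero-pad to 6 bytes: K' = 70 63 72 00 00 00.
K' ⊕ ipad = 46 55 44 36 36 36; K' ⊕ opad = 2c 3f 2e 5c 5c 5c.
Inner hash: sum = 70+85+68+54+54+54+50+145+79 = 659 → 02 93.
Outer hash (recomputed tag): sum = 44+63+46+92+92+92+2+147 = 578 → 02 42.
Recomputed tag = 0242; claimed = 02bb → mismatch.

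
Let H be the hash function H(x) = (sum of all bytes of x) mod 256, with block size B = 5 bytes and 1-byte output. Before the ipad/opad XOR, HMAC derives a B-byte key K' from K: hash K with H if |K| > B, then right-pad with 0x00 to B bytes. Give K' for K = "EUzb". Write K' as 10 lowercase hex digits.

45557a6200

Key "EUzb" = 45 55 7a 62 is 4 bytes ≤ B = 5; zero-pad to 5 bytes: K' = 45 55 7a 62 00.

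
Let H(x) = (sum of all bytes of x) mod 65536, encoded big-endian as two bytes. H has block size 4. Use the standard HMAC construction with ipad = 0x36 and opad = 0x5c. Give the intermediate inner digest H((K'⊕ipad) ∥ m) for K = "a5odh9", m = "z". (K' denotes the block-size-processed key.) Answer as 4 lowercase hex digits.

0156

Key "a5odh9" = 61 35 6f 64 68 39 is 6 bytes > B = 4, so hash it first: H(key) = 02 0a, then zero-pad to 4 bytes: K' = 02 0a 00 00.
K' ⊕ ipad = 34 3c 36 36.
Inner input = 34 3c 36 36 ∥ 7a.
Inner hash: sum = 52+60+54+54+122 = 342 → 01 56.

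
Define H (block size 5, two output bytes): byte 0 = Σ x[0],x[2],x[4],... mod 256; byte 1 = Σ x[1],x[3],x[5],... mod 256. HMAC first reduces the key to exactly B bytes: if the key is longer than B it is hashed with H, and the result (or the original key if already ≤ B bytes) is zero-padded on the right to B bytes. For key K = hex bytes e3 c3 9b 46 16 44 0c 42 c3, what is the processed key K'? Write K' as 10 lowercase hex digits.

638f000000

|K| = 9 > B = 5, so first hash the key.
H(K): even-index sum = 611 mod 256 = 99; odd-index sum = 399 mod 256 = 143 → 63 8f.
Zero-pad H(K) = 63 8f to 5 bytes: K' = 63 8f 00 00 00.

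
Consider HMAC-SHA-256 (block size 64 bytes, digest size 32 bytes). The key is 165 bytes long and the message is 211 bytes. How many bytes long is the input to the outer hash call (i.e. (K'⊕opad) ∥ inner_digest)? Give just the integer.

96

Key is 165 > 64 bytes, so it is hashed to 32 bytes then zero-padded to 64: |K'| = 64.
Outer input = (K'⊕opad) ∥ H(inner) → 64 + 32 = 96 bytes.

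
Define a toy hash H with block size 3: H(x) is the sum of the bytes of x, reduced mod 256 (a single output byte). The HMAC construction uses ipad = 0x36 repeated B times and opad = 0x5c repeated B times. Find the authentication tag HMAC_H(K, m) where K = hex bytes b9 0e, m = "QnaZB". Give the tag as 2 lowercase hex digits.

Key hex bytes b9 0e is 2 bytes ≤ B = 3; zero-pad to 3 bytes: K' = b9 0e 00.
K' ⊕ ipad = 8f 38 36.  K' ⊕ opad = e5 52 5c.
Inner input = (K'⊕ipad) ∥ m = 8f 38 36 ∥ 51 6e 61 5a 42.
Inner hash: sum = 143+56+54+81+110+97+90+66 = 697; mod 256 = 185 → b9.
Outer input = (K'⊕opad) ∥ inner = e5 52 5c ∥ b9.
Outer hash (tag): sum = 229+82+92+185 = 588; mod 256 = 76 → 4c.

4c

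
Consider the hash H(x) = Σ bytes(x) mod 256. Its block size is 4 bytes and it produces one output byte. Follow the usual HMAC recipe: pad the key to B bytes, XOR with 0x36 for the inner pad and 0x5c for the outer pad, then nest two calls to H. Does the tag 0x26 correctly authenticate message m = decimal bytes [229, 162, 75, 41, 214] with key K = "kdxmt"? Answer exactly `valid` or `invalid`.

Key "kdxmt" = 6b 64 78 6d 74 is 5 bytes > B = 4, so hash it first: H(key) = 28, then zero-pad to 4 bytes: K' = 28 00 00 00.
K' ⊕ ipad = 1e 36 36 36; K' ⊕ opad = 74 5c 5c 5c.
Inner hash: sum = 30+54+54+54+229+162+75+41+214 = 913; mod 256 = 145 → 91.
Outer hash (recomputed tag): sum = 116+92+92+92+145 = 537; mod 256 = 25 → 19.
Recomputed tag = 19; claimed = 26 → mismatch.

invalid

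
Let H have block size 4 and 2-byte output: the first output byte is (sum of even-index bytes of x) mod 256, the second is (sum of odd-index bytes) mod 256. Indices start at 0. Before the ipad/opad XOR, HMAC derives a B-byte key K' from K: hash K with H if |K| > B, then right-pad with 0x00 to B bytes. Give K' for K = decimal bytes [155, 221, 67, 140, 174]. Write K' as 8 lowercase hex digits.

|K| = 5 > B = 4, so first hash the key.
H(K): even-index sum = 396 mod 256 = 140; odd-index sum = 361 mod 256 = 105 → 8c 69.
Zero-pad H(K) = 8c 69 to 4 bytes: K' = 8c 69 00 00.

8c690000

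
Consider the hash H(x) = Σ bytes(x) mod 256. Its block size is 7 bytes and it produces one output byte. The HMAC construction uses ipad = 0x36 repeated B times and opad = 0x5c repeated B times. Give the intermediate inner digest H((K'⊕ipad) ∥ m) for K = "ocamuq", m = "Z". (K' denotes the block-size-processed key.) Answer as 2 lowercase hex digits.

7a

Key "ocamuq" = 6f 63 61 6d 75 71 is 6 bytes ≤ B = 7; zero-pad to 7 bytes: K' = 6f 63 61 6d 75 71 00.
K' ⊕ ipad = 59 55 57 5b 43 47 36.
Inner input = 59 55 57 5b 43 47 36 ∥ 5a.
Inner hash: sum = 89+85+87+91+67+71+54+90 = 634; mod 256 = 122 → 7a.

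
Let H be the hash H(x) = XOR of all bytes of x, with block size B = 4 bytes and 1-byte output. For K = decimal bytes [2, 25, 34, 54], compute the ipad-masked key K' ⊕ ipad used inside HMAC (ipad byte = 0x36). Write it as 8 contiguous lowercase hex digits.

342f1400

Key decimal bytes [2, 25, 34, 54] = 02 19 22 36 is exactly B = 4 bytes: K' = 02 19 22 36.
XOR each byte with 0x36: 02⊕36=34, 19⊕36=2f, 22⊕36=14, 36⊕36=00.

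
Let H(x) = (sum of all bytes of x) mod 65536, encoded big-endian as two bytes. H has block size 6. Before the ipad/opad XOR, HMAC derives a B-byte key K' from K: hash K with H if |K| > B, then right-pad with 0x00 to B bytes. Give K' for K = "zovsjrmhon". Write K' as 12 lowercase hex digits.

|K| = 10 > B = 6, so first hash the key.
H(K): sum = 122+111+118+115+106+114+109+104+111+110 = 1120 → 04 60.
Zero-pad H(K) = 04 60 to 6 bytes: K' = 04 60 00 00 00 00.

046000000000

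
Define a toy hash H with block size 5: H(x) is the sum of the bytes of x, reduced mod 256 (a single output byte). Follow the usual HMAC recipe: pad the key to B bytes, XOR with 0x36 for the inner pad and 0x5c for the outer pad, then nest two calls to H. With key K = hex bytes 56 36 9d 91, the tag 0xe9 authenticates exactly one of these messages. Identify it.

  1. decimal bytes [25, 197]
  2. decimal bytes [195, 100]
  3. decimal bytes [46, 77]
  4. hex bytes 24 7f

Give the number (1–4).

Key hex bytes 56 36 9d 91 is 4 bytes ≤ B = 5; zero-pad to 5 bytes: K' = 56 36 9d 91 00.
K' ⊕ ipad = 60 00 ab a7 36; K' ⊕ opad = 0a 6a c1 cd 5c.
m1: inner = H(60 00 ab a7 36 19 c5) = c6; tag = H(0a 6a c1 cd 5c c6) = 24
m2: inner = H(60 00 ab a7 36 c3 64) = 0f; tag = H(0a 6a c1 cd 5c 0f) = 6d
m3: inner = H(60 00 ab a7 36 2e 4d) = 63; tag = H(0a 6a c1 cd 5c 63) = c1
m4: inner = H(60 00 ab a7 36 24 7f) = 8b; tag = H(0a 6a c1 cd 5c 8b) = e9 ← matches

4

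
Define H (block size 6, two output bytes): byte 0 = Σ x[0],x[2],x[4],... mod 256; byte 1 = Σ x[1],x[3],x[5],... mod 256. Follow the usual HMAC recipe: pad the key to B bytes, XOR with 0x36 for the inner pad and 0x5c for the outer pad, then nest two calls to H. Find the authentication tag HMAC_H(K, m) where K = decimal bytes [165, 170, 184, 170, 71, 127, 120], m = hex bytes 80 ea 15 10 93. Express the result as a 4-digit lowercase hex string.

Key decimal bytes [165, 170, 184, 170, 71, 127, 120] = a5 aa b8 aa 47 7f 78 is 7 bytes > B = 6, so hash it first: H(key) = 1c d3, then zero-pad to 6 bytes: K' = 1c d3 00 00 00 00.
K' ⊕ ipad = 2a e5 36 36 36 36.  K' ⊕ opad = 40 8f 5c 5c 5c 5c.
Inner input = (K'⊕ipad) ∥ m = 2a e5 36 36 36 36 ∥ 80 ea 15 10 93.
Inner hash: even-index sum = 446 mod 256 = 190; odd-index sum = 587 mod 256 = 75 → be 4b.
Outer input = (K'⊕opad) ∥ inner = 40 8f 5c 5c 5c 5c ∥ be 4b.
Outer hash (tag): even-index sum = 438 mod 256 = 182; odd-index sum = 402 mod 256 = 146 → b6 92.

b692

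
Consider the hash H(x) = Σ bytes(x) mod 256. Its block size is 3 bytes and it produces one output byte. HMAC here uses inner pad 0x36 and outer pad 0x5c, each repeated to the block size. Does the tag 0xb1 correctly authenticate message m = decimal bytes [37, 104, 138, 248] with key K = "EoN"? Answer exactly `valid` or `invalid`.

Key "EoN" = 45 6f 4e is exactly B = 3 bytes: K' = 45 6f 4e.
K' ⊕ ipad = 73 59 78; K' ⊕ opad = 19 33 12.
Inner hash: sum = 115+89+120+37+104+138+248 = 851; mod 256 = 83 → 53.
Outer hash (recomputed tag): sum = 25+51+18+83 = 177 → b1.
Recomputed tag = b1; claimed = b1 → match.

valid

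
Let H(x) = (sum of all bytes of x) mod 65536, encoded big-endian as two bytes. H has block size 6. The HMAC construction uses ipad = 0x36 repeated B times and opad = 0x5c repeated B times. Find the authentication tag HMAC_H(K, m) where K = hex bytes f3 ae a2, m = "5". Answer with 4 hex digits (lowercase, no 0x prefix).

047d

Key hex bytes f3 ae a2 is 3 bytes ≤ B = 6; zero-pad to 6 bytes: K' = f3 ae a2 00 00 00.
K' ⊕ ipad = c5 98 94 36 36 36.  K' ⊕ opad = af f2 fe 5c 5c 5c.
Inner input = (K'⊕ipad) ∥ m = c5 98 94 36 36 36 ∥ 35.
Inner hash: sum = 197+152+148+54+54+54+53 = 712 → 02 c8.
Outer input = (K'⊕opad) ∥ inner = af f2 fe 5c 5c 5c ∥ 02 c8.
Outer hash (tag): sum = 175+242+254+92+92+92+2+200 = 1149 → 04 7d.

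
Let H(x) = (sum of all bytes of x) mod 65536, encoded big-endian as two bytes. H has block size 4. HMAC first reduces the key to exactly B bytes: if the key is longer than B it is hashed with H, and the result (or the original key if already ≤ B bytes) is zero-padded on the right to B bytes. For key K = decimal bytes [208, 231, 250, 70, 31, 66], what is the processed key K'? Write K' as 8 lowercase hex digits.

03580000

|K| = 6 > B = 4, so first hash the key.
H(K): sum = 208+231+250+70+31+66 = 856 → 03 58.
Zero-pad H(K) = 03 58 to 4 bytes: K' = 03 58 00 00.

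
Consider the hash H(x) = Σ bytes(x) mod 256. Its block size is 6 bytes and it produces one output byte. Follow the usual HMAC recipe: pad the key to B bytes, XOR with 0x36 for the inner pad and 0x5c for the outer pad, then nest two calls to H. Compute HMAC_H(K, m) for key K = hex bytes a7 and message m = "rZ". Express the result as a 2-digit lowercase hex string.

Key hex bytes a7 is 1 byte ≤ B = 6; zero-pad to 6 bytes: K' = a7 00 00 00 00 00.
K' ⊕ ipad = 91 36 36 36 36 36.  K' ⊕ opad = fb 5c 5c 5c 5c 5c.
Inner input = (K'⊕ipad) ∥ m = 91 36 36 36 36 36 ∥ 72 5a.
Inner hash: sum = 145+54+54+54+54+54+114+90 = 619; mod 256 = 107 → 6b.
Outer input = (K'⊕opad) ∥ inner = fb 5c 5c 5c 5c 5c ∥ 6b.
Outer hash (tag): sum = 251+92+92+92+92+92+107 = 818; mod 256 = 50 → 32.

32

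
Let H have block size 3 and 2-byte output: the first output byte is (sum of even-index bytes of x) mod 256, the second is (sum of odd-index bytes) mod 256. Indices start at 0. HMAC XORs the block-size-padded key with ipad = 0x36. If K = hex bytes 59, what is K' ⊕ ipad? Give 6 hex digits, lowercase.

6f3636

Key hex bytes 59 is 1 byte ≤ B = 3; zero-pad to 3 bytes: K' = 59 00 00.
XOR each byte with 0x36: 59⊕36=6f, 00⊕36=36, 00⊕36=36.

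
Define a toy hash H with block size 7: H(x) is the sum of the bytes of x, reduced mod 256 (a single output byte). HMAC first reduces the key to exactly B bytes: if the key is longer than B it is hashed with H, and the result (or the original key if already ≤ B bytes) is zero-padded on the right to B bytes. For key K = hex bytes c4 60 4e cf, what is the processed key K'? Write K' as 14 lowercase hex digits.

c4604ecf000000

Key hex bytes c4 60 4e cf is 4 bytes ≤ B = 7; zero-pad to 7 bytes: K' = c4 60 4e cf 00 00 00.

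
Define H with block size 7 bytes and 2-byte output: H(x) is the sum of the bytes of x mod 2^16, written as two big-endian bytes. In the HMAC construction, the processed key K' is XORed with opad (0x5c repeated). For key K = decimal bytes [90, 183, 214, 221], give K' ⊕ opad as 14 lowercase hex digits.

06eb8a815c5c5c

Key decimal bytes [90, 183, 214, 221] = 5a b7 d6 dd is 4 bytes ≤ B = 7; zero-pad to 7 bytes: K' = 5a b7 d6 dd 00 00 00.
XOR each byte with 0x5c: 5a⊕5c=06, b7⊕5c=eb, d6⊕5c=8a, dd⊕5c=81, 00⊕5c=5c, 00⊕5c=5c, 00⊕5c=5c.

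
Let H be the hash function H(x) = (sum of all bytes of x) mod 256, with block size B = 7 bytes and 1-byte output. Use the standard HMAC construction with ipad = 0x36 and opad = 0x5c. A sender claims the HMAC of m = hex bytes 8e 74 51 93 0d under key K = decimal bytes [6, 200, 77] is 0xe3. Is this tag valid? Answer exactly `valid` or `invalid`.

Key decimal bytes [6, 200, 77] = 06 c8 4d is 3 bytes ≤ B = 7; zero-pad to 7 bytes: K' = 06 c8 4d 00 00 00 00.
K' ⊕ ipad = 30 fe 7b 36 36 36 36; K' ⊕ opad = 5a 94 11 5c 5c 5c 5c.
Inner hash: sum = 48+254+123+54+54+54+54+142+116+81+147+13 = 1140; mod 256 = 116 → 74.
Outer hash (recomputed tag): sum = 90+148+17+92+92+92+92+116 = 739; mod 256 = 227 → e3.
Recomputed tag = e3; claimed = e3 → match.

valid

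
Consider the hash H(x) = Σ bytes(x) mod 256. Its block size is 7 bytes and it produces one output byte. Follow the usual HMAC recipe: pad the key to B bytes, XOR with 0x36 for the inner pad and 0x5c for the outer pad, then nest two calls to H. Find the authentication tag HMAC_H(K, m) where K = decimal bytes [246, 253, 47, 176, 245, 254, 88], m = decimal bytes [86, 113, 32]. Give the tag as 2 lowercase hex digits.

Key decimal bytes [246, 253, 47, 176, 245, 254, 88] = f6 fd 2f b0 f5 fe 58 is exactly B = 7 bytes: K' = f6 fd 2f b0 f5 fe 58.
K' ⊕ ipad = c0 cb 19 86 c3 c8 6e.  K' ⊕ opad = aa a1 73 ec a9 a2 04.
Inner input = (K'⊕ipad) ∥ m = c0 cb 19 86 c3 c8 6e ∥ 56 71 20.
Inner hash: sum = 192+203+25+134+195+200+110+86+113+32 = 1290; mod 256 = 10 → 0a.
Outer input = (K'⊕opad) ∥ inner = aa a1 73 ec a9 a2 04 ∥ 0a.
Outer hash (tag): sum = 170+161+115+236+169+162+4+10 = 1027; mod 256 = 3 → 03.

03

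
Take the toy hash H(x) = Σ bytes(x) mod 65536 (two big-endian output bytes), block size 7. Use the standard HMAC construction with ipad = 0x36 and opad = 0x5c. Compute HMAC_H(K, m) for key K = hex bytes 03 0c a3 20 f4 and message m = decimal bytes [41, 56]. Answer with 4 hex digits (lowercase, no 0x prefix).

Key hex bytes 03 0c a3 20 f4 is 5 bytes ≤ B = 7; zero-pad to 7 bytes: K' = 03 0c a3 20 f4 00 00.
K' ⊕ ipad = 35 3a 95 16 c2 36 36.  K' ⊕ opad = 5f 50 ff 7c a8 5c 5c.
Inner input = (K'⊕ipad) ∥ m = 35 3a 95 16 c2 36 36 ∥ 29 38.
Inner hash: sum = 53+58+149+22+194+54+54+41+56 = 681 → 02 a9.
Outer input = (K'⊕opad) ∥ inner = 5f 50 ff 7c a8 5c 5c ∥ 02 a9.
Outer hash (tag): sum = 95+80+255+124+168+92+92+2+169 = 1077 → 04 35.

0435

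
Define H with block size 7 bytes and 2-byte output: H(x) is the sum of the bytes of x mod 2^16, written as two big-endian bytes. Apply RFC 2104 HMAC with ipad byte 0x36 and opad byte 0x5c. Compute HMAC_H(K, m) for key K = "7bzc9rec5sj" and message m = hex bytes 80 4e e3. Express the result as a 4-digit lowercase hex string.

Key "7bzc9rec5sj" = 37 62 7a 63 39 72 65 63 35 73 6a is 11 bytes > B = 7, so hash it first: H(key) = 03 fb, then zero-pad to 7 bytes: K' = 03 fb 00 00 00 00 00.
K' ⊕ ipad = 35 cd 36 36 36 36 36.  K' ⊕ opad = 5f a7 5c 5c 5c 5c 5c.
Inner input = (K'⊕ipad) ∥ m = 35 cd 36 36 36 36 36 ∥ 80 4e e3.
Inner hash: sum = 53+205+54+54+54+54+54+128+78+227 = 961 → 03 c1.
Outer input = (K'⊕opad) ∥ inner = 5f a7 5c 5c 5c 5c 5c ∥ 03 c1.
Outer hash (tag): sum = 95+167+92+92+92+92+92+3+193 = 918 → 03 96.

0396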